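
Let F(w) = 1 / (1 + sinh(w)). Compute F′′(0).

Write 1/(1+u) = 1 - u + u^2 - u^3 + ... and substitute the series for u.
The coefficient of w^2 in the expansion is 1, so F′′(0) = 2! * (1) = 2.

2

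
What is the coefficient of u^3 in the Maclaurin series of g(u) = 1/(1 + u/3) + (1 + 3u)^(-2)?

-2917/27

Add the two expansions coefficient-wise.
g(0) = 2
g′(0) = -19/3
g′′(0) = 488/9
g′′′(0) = -5834/9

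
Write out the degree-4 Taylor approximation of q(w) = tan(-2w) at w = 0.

-8*w^3/3 - 2*w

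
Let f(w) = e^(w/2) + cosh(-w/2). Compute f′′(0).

1/2

Combine the two series term by term.
The coefficient of w^2 in the expansion is 1/4, so f′′(0) = 2! * (1/4) = 1/2.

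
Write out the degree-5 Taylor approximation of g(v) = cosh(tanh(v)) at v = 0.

Substitute the inner expansion into the outer series and collect powers.
[v^0] = 1;  [v^1] = 0;  [v^2] = 1/2;  [v^3] = 0;  [v^4] = -7/24;  [v^5] = 0.

-7*v^4/24 + v^2/2 + 1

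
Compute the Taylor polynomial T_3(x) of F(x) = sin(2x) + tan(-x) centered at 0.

Add the two expansions coefficient-wise.
[x^0] = 0;  [x^1] = 1;  [x^2] = 0;  [x^3] = -5/3.

-5*x^3/3 + x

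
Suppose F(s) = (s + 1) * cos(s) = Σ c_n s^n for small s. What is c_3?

-1/2

Shift and add copies of the series according to the polynomial's terms.
F(0) = 1
F′(0) = 1
F′′(0) = -1
F′′′(0) = -3
The Taylor polynomial is Σ F^(k)(0)/k! · s^k.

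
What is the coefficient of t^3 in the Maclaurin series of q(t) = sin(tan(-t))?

-1/6

Plug the Maclaurin series of the inner function into that of the outer and collect terms.
So c_3 = q′′′(0)/3! = -1/6.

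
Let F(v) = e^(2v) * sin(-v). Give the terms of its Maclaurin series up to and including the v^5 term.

Expand each factor separately, then convolve coefficients.
F(0) = 0
F′(0) = -1
F′′(0) = -4
F′′′(0) = -11
F^(4)(0) = -24
F^(5)(0) = -41
Dividing each by k! gives the coefficients c_0, ..., c_5.

-41*v^5/120 - v^4 - 11*v^3/6 - 2*v^2 - v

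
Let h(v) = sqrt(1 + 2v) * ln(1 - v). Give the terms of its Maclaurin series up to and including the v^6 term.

Take the Cauchy product of the two expansions.
[v^0] = 0;  [v^1] = -1;  [v^2] = -3/2;  [v^3] = -1/3;  [v^4] = -5/6;  [v^5] = 11/120;  [v^6] = -233/240.

-233*v^6/240 + 11*v^5/120 - 5*v^4/6 - v^3/3 - 3*v^2/2 - v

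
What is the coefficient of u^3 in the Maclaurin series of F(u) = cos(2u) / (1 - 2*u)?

Use 1/(1 - r) = Σ r^k on the denominator, then take the Cauchy product.
F(0) = 1
F′(0) = 2
F′′(0) = 4
F′′′(0) = 24
Dividing each by k! gives the coefficients c_0, ..., c_3.

4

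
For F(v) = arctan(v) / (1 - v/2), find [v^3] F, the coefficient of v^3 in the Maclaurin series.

-1/12

Take the Cauchy product of the two expansions.
[v^0] = 0;  [v^1] = 1;  [v^2] = 1/2;  [v^3] = -1/12.
So c_3 = F′′′(0)/3! = -1/12.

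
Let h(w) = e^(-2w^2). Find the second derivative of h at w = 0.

Differentiate repeatedly and evaluate at the center.
From the series, [w^2] h = -2; multiply by 2! = 2 to get -4.

-4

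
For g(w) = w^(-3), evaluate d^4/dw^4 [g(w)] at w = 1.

360

From the series, [(w - 1)^4] g = 15; multiply by 4! = 24 to get 360.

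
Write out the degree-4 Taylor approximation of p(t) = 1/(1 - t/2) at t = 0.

t^4/16 + t^3/8 + t^2/4 + t/2 + 1

p(0) = 1
p′(0) = 1/2
p′′(0) = 1/2
p′′′(0) = 3/4
p^(4)(0) = 3/2
Dividing each by k! gives the coefficients c_0, ..., c_4.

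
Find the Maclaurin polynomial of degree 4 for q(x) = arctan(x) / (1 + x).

-2*x^4/3 + 2*x^3/3 - x^2 + x

Take the Cauchy product of the two expansions.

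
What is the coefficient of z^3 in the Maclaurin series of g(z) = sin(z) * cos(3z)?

Expand each factor separately, then convolve coefficients.
g(0) = 0
g′(0) = 1
g′′(0) = 0
g′′′(0) = -28
The Taylor polynomial is Σ g^(k)(0)/k! · z^k.

-14/3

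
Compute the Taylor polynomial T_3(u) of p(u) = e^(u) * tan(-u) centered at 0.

-5*u^3/6 - u^2 - u

Take the Cauchy product of the two expansions.
[u^0] = 0;  [u^1] = -1;  [u^2] = -1;  [u^3] = -5/6.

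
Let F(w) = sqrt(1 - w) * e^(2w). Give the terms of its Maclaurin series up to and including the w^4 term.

-53*w^4/128 + w^3/48 + 7*w^2/8 + 3*w/2 + 1

Multiply the two series term by term and collect like powers.
F(0) = 1
F′(0) = 3/2
F′′(0) = 7/4
F′′′(0) = 1/8
F^(4)(0) = -159/16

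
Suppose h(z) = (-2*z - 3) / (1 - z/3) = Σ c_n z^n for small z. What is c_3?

-1/3

Distribute the polynomial across the series and collect like powers.
h(0) = -3
h′(0) = -3
h′′(0) = -2
h′′′(0) = -2
The Taylor polynomial is Σ h^(k)(0)/k! · z^k.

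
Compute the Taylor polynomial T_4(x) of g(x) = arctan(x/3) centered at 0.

-x^3/81 + x/3

g(0) = 0
g′(0) = 1/3
g′′(0) = 0
g′′′(0) = -2/27
g^(4)(0) = 0
The Taylor polynomial is Σ g^(k)(0)/k! · x^k.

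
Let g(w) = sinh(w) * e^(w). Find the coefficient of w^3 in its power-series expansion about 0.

Expand each factor separately, then convolve coefficients.

2/3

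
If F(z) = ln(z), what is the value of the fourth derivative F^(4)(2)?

-3/8

Apply the Taylor formula c_k = f^(k)(a)/k!.
From the series, [(z - 2)^4] F = -1/64; multiply by 4! = 24 to get -3/8.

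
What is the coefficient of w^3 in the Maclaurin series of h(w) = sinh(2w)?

4/3

h(0) = 0
h′(0) = 2
h′′(0) = 0
h′′′(0) = 8
So c_3 = h′′′(0)/3! = 4/3.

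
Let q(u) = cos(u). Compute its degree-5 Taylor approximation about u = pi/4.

-sqrt(2)*(u - pi/4)^5/240 + sqrt(2)*(u - pi/4)^4/48 + sqrt(2)*(u - pi/4)^3/12 - sqrt(2)*(u - pi/4)^2/4 - sqrt(2)*(u - pi/4)/2 + sqrt(2)/2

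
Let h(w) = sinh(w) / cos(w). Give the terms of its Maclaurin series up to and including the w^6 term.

3*w^5/10 + 2*w^3/3 + w

Invert the denominator's series and multiply.
h(0) = 0
h′(0) = 1
h′′(0) = 0
h′′′(0) = 4
h^(4)(0) = 0
h^(5)(0) = 36
h^(6)(0) = 0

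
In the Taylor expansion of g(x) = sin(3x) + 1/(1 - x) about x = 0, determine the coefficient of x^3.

-7/2

Add the two expansions coefficient-wise.
[x^0] = 1;  [x^1] = 4;  [x^2] = 1;  [x^3] = -7/2.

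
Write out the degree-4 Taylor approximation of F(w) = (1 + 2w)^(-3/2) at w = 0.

[w^0] = 1;  [w^1] = -3;  [w^2] = 15/2;  [w^3] = -35/2;  [w^4] = 315/8.

315*w^4/8 - 35*w^3/2 + 15*w^2/2 - 3*w + 1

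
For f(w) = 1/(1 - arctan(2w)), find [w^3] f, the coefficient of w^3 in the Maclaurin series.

Let u equal the inner series; expand the outer function in u and truncate.
f(0) = 1
f′(0) = 2
f′′(0) = 8
f′′′(0) = 32
Then c_k = f^(k)(0)/k! gives each Taylor coefficient.

16/3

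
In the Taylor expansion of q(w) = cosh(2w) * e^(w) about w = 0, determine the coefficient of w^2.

5/2

Take the Cauchy product of the two expansions.
[w^0] = 1;  [w^1] = 1;  [w^2] = 5/2.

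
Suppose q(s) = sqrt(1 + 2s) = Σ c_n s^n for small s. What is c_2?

-1/2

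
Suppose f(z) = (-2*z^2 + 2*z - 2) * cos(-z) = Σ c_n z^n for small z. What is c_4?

11/12

Shift and add copies of the series according to the polynomial's terms.
[z^0] = -2;  [z^1] = 2;  [z^2] = -1;  [z^3] = -1;  [z^4] = 11/12.
So c_4 = f^(4)(0)/4! = 11/12.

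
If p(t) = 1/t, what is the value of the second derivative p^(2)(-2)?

The coefficient of (t + 2)^2 in the expansion is -1/8, so p′′(-2) = 2! * (-1/8) = -1/4.

-1/4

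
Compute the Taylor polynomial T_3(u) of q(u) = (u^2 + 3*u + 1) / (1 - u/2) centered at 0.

Shift and add copies of the series according to the polynomial's terms.

11*u^3/8 + 11*u^2/4 + 7*u/2 + 1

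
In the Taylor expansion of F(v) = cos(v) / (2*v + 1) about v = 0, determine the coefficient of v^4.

337/24

Multiply the numerator's expansion by the denominator's geometric series.
F(0) = 1
F′(0) = -2
F′′(0) = 7
F′′′(0) = -42
F^(4)(0) = 337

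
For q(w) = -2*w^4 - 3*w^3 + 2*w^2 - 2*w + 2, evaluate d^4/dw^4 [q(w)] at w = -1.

-48

Use the known series and substitute for the argument.
From the series, [(w + 1)^4] q = -2; multiply by 4! = 24 to get -48.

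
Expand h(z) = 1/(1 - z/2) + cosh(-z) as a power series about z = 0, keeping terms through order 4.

5*z^4/48 + z^3/8 + 3*z^2/4 + z/2 + 2

Expand each term separately and add.
[z^0] = 2;  [z^1] = 1/2;  [z^2] = 3/4;  [z^3] = 1/8;  [z^4] = 5/48.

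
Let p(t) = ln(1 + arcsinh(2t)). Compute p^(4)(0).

Substitute the inner expansion into the outer series and collect powers.
From the series, [t^4] p = -4/3; multiply by 4! = 24 to get -32.

-32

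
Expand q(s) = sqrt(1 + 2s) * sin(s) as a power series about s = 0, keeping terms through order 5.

Expand each factor separately, then convolve coefficients.
q(0) = 0
q′(0) = 1
q′′(0) = 2
q′′′(0) = -4
q^(4)(0) = 8
q^(5)(0) = -64
Then c_k = q^(k)(0)/k! gives each Taylor coefficient.

-8*s^5/15 + s^4/3 - 2*s^3/3 + s^2 + s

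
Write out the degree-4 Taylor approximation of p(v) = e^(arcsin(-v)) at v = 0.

Substitute the inner expansion into the outer series and collect powers.
[v^0] = 1;  [v^1] = -1;  [v^2] = 1/2;  [v^3] = -1/3;  [v^4] = 5/24.

5*v^4/24 - v^3/3 + v^2/2 - v + 1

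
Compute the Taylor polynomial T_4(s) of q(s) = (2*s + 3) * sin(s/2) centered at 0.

Distribute the polynomial across the series and collect like powers.
[s^0] = 0;  [s^1] = 3/2;  [s^2] = 1;  [s^3] = -1/16;  [s^4] = -1/24.

-s^4/24 - s^3/16 + s^2 + 3*s/2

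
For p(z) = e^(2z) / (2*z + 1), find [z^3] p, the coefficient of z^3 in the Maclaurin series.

-8/3

Expand 1/(denominator) as a geometric series and multiply by the numerator's series.
[z^0] = 1;  [z^1] = 0;  [z^2] = 2;  [z^3] = -8/3.
So c_3 = p′′′(0)/3! = -8/3.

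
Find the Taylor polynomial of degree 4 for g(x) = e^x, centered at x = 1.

g(1) = e
g′(1) = e
g′′(1) = e
g′′′(1) = e
g^(4)(1) = e

e*(x - 1)^4/24 + e*(x - 1)^3/6 + e*(x - 1)^2/2 + e*(x - 1) + e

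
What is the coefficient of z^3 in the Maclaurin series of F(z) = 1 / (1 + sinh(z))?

-7/6

Use the geometric series for the reciprocal, then substitute.
F(0) = 1
F′(0) = -1
F′′(0) = 2
F′′′(0) = -7
So c_3 = F′′′(0)/3! = -7/6.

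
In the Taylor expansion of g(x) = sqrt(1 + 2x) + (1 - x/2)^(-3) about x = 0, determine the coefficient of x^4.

5/16

Add the two expansions coefficient-wise.
[x^0] = 2;  [x^1] = 5/2;  [x^2] = 1;  [x^3] = 7/4;  [x^4] = 5/16.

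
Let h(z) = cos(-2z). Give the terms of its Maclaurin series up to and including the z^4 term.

2*z^4/3 - 2*z^2 + 1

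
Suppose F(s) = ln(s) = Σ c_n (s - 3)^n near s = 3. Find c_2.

F(3) = ln(3)
F′(3) = 1/3
F′′(3) = -1/9
So c_2 = F′′(3)/2! = -1/18.

-1/18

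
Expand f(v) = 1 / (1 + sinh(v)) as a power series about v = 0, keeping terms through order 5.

Expand as Σ (-1)^k u^k with u equal to the inner function's series.

-181*v^5/120 + 4*v^4/3 - 7*v^3/6 + v^2 - v + 1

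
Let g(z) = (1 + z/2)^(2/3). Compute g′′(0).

Use the known series and substitute for the argument.
From the series, [z^2] g = -1/36; multiply by 2! = 2 to get -1/18.

-1/18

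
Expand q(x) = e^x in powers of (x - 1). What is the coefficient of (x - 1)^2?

q(1) = e
q′(1) = e
q′′(1) = e
So c_2 = q′′(1)/2! = e/2.

e/2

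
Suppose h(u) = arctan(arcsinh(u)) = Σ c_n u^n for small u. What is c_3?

Substitute the inner expansion into the outer series and collect powers.
h(0) = 0
h′(0) = 1
h′′(0) = 0
h′′′(0) = -3

-1/2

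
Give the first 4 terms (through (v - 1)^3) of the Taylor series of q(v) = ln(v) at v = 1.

(v - 1)^3/3 - (v - 1)^2/2 + (v - 1)

q(1) = 0
q′(1) = 1
q′′(1) = -1
q′′′(1) = 2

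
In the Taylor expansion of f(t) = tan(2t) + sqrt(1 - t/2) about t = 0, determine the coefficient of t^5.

Combine the two series term by term.
[t^0] = 1;  [t^1] = 7/4;  [t^2] = -1/32;  [t^3] = 1021/384;  [t^4] = -5/2048;  [t^5] = 524183/122880.

524183/122880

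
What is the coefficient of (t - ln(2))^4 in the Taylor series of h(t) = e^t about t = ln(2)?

1/12

h(ln(2)) = 2
h′(ln(2)) = 2
h′′(ln(2)) = 2
h′′′(ln(2)) = 2
h^(4)(ln(2)) = 2
Then c_k = h^(k)(ln(2))/k! gives each Taylor coefficient.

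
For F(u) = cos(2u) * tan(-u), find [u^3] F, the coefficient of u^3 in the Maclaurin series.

Multiply the two series term by term and collect like powers.
F(0) = 0
F′(0) = -1
F′′(0) = 0
F′′′(0) = 10

5/3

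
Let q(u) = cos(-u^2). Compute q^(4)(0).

-12

From the series, [u^4] q = -1/2; multiply by 4! = 24 to get -12.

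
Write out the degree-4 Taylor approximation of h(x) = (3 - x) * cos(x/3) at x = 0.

Multiply each power in the prefactor through the base expansion.
h(0) = 3
h′(0) = -1
h′′(0) = -1/3
h′′′(0) = 1/3
h^(4)(0) = 1/27

x^4/648 + x^3/18 - x^2/6 - x + 3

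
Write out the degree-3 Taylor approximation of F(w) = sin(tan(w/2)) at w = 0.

w^3/48 + w/2

Substitute the inner expansion into the outer series and collect powers.
[w^0] = 0;  [w^1] = 1/2;  [w^2] = 0;  [w^3] = 1/48.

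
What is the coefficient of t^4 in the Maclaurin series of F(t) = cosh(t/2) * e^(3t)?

Write out both Maclaurin series and multiply, keeping only the needed powers.
F(0) = 1
F′(0) = 3
F′′(0) = 37/4
F′′′(0) = 117/4
F^(4)(0) = 1513/16

1513/384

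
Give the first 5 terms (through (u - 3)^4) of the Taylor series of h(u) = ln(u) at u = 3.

-(u - 3)^4/324 + (u - 3)^3/81 - (u - 3)^2/18 + (u - 3)/3 + ln(3)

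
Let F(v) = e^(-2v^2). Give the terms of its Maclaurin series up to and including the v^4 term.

2*v^4 - 2*v^2 + 1

Differentiate repeatedly and evaluate at the center.
[v^0] = 1;  [v^1] = 0;  [v^2] = -2;  [v^3] = 0;  [v^4] = 2.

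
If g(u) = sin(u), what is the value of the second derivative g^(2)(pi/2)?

-1

The coefficient of (u - pi/2)^2 in the expansion is -1/2, so g′′(pi/2) = 2! * (-1/2) = -1.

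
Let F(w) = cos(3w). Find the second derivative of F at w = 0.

From the series, [w^2] F = -9/2; multiply by 2! = 2 to get -9.

-9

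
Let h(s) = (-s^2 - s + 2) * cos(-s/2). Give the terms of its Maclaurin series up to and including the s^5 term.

-s^5/384 + 25*s^4/192 + s^3/8 - 5*s^2/4 - s + 2

Distribute the polynomial across the series and collect like powers.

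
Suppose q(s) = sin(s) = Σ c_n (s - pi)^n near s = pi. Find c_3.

q(pi) = 0
q′(pi) = -1
q′′(pi) = 0
q′′′(pi) = 1
So c_3 = q′′′(pi)/3! = 1/6.

1/6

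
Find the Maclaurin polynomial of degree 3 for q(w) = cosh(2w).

Apply the Taylor formula c_k = f^(k)(a)/k!.
q(0) = 1
q′(0) = 0
q′′(0) = 4
q′′′(0) = 0

2*w^2 + 1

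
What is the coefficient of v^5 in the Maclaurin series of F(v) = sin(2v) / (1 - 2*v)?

404/15

Use 1/(1 - r) = Σ r^k on the denominator, then take the Cauchy product.
[v^0] = 0;  [v^1] = 2;  [v^2] = 4;  [v^3] = 20/3;  [v^4] = 40/3;  [v^5] = 404/15.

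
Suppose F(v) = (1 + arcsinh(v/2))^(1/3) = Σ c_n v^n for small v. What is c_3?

1/1296

Let u equal the inner series; expand the outer function in u and truncate.
So c_3 = F′′′(0)/3! = 1/1296.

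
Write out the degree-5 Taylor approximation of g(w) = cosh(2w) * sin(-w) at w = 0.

-41*w^5/120 - 11*w^3/6 - w

Multiply the two series term by term and collect like powers.
g(0) = 0
g′(0) = -1
g′′(0) = 0
g′′′(0) = -11
g^(4)(0) = 0
g^(5)(0) = -41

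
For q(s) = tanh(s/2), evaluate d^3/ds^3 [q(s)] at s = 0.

The coefficient of s^3 in the expansion is -1/24, so q′′′(0) = 3! * (-1/24) = -1/4.

-1/4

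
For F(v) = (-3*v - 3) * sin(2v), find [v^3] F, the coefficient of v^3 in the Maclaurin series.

4

Shift and add copies of the series according to the polynomial's terms.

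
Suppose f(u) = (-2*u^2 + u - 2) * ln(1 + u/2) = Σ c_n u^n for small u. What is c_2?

Multiply each power in the prefactor through the base expansion.
f(0) = 0
f′(0) = -1
f′′(0) = 3/2

3/4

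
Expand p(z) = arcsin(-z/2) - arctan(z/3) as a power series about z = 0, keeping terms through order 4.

Combine the two series term by term.
[z^0] = 0;  [z^1] = -5/6;  [z^2] = 0;  [z^3] = -11/1296;  [z^4] = 0.

-11*z^3/1296 - 5*z/6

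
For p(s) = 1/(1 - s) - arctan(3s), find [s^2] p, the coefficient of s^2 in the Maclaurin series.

1

Expand each term separately and add.
p(0) = 1
p′(0) = -2
p′′(0) = 2
So c_2 = p′′(0)/2! = 1.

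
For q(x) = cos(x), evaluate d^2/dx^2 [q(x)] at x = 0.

-1

The coefficient of x^2 in the expansion is -1/2, so q′′(0) = 2! * (-1/2) = -1.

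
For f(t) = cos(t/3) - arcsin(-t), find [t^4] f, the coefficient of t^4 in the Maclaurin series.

1/1944

Add the two expansions coefficient-wise.
[t^0] = 1;  [t^1] = 1;  [t^2] = -1/18;  [t^3] = 1/6;  [t^4] = 1/1944.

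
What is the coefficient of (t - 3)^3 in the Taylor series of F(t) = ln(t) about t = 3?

1/81

F(3) = ln(3)
F′(3) = 1/3
F′′(3) = -1/9
F′′′(3) = 2/27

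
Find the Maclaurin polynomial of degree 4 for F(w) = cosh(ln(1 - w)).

w^4/2 + w^3/2 + w^2/2 + 1

Substitute the inner expansion into the outer series and collect powers.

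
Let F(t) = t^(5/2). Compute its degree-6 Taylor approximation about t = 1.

-5*(t - 1)^6/1024 + 3*(t - 1)^5/256 - 5*(t - 1)^4/128 + 5*(t - 1)^3/16 + 15*(t - 1)^2/8 + 5*(t - 1)/2 + 1

F(1) = 1
F′(1) = 5/2
F′′(1) = 15/4
F′′′(1) = 15/8
F^(4)(1) = -15/16
F^(5)(1) = 45/32
F^(6)(1) = -225/64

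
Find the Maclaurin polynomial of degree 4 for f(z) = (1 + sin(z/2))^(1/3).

Plug the Maclaurin series of the inner function into that of the outer and collect terms.
f(0) = 1
f′(0) = 1/6
f′′(0) = -1/18
f′′′(0) = 1/216
f^(4)(0) = -1/162

-z^4/3888 + z^3/1296 - z^2/36 + z/6 + 1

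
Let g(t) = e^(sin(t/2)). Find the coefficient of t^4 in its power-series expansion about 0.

-1/128

Let u equal the inner series; expand the outer function in u and truncate.
[t^0] = 1;  [t^1] = 1/2;  [t^2] = 1/8;  [t^3] = 0;  [t^4] = -1/128.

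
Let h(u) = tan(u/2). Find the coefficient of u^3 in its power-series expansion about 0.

h(0) = 0
h′(0) = 1/2
h′′(0) = 0
h′′′(0) = 1/4
So c_3 = h′′′(0)/3! = 1/24.

1/24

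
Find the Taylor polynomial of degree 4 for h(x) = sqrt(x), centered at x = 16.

-5*(x - 16)^4/2097152 + (x - 16)^3/16384 - (x - 16)^2/512 + (x - 16)/8 + 4

h(16) = 4
h′(16) = 1/8
h′′(16) = -1/256
h′′′(16) = 3/8192
h^(4)(16) = -15/262144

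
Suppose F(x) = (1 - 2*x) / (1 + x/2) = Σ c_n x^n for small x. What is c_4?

5/16

Multiply each power in the prefactor through the base expansion.
F(0) = 1
F′(0) = -5/2
F′′(0) = 5/2
F′′′(0) = -15/4
F^(4)(0) = 15/2
Dividing each by k! gives the coefficients c_0, ..., c_4.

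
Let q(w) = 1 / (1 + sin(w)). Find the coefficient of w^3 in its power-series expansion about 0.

Expand as Σ (-1)^k u^k with u equal to the inner function's series.
q(0) = 1
q′(0) = -1
q′′(0) = 2
q′′′(0) = -5
So c_3 = q′′′(0)/3! = -5/6.

-5/6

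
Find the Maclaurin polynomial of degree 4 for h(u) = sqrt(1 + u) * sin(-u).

u^4/48 + 7*u^3/24 - u^2/2 - u

Take the Cauchy product of the two expansions.
h(0) = 0
h′(0) = -1
h′′(0) = -1
h′′′(0) = 7/4
h^(4)(0) = 1/2
Then c_k = h^(k)(0)/k! gives each Taylor coefficient.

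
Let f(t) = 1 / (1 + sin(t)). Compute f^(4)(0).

16

Use the geometric series for the reciprocal, then substitute.
The coefficient of t^4 in the expansion is 2/3, so f^(4)(0) = 4! * (2/3) = 16.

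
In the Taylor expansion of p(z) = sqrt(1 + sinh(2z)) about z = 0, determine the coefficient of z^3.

Let u equal the inner series; expand the outer function in u and truncate.
[z^0] = 1;  [z^1] = 1;  [z^2] = -1/2;  [z^3] = 7/6.

7/6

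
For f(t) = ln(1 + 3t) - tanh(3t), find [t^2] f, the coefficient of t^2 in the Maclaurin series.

-9/2

Combine the two series term by term.
[t^0] = 0;  [t^1] = 0;  [t^2] = -9/2.
So c_2 = f′′(0)/2! = -9/2.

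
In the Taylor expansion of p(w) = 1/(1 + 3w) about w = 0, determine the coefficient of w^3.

p(0) = 1
p′(0) = -3
p′′(0) = 18
p′′′(0) = -162
So c_3 = p′′′(0)/3! = -27.

-27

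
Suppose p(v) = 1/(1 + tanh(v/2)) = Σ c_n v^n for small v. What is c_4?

Substitute the inner expansion into the outer series and collect powers.
p(0) = 1
p′(0) = -1/2
p′′(0) = 1/2
p′′′(0) = -1/2
p^(4)(0) = 1/2
So c_4 = p^(4)(0)/4! = 1/48.

1/48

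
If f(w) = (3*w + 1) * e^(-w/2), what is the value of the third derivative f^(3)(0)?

17/8

Distribute the polynomial across the series and collect like powers.
The coefficient of w^3 in the expansion is 17/48, so f′′′(0) = 3! * (17/48) = 17/8.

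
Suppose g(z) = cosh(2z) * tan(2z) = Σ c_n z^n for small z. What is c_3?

Multiply the two series term by term and collect like powers.
[z^0] = 0;  [z^1] = 2;  [z^2] = 0;  [z^3] = 20/3.

20/3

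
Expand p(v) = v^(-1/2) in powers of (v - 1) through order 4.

35*(v - 1)^4/128 - 5*(v - 1)^3/16 + 3*(v - 1)^2/8 - (v - 1)/2 + 1

p(1) = 1
p′(1) = -1/2
p′′(1) = 3/4
p′′′(1) = -15/8
p^(4)(1) = 105/16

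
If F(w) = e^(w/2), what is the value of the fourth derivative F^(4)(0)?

From the series, [w^4] F = 1/384; multiply by 4! = 24 to get 1/16.

1/16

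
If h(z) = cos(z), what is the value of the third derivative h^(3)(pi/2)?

1

The coefficient of (z - pi/2)^3 in the expansion is 1/6, so h′′′(pi/2) = 3! * (1/6) = 1.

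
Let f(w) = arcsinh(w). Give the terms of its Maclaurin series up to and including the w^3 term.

-w^3/6 + w

f(0) = 0
f′(0) = 1
f′′(0) = 0
f′′′(0) = -1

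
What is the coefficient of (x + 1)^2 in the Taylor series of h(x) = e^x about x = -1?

e^(-1)/2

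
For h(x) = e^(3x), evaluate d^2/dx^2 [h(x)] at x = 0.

9

From the series, [x^2] h = 9/2; multiply by 2! = 2 to get 9.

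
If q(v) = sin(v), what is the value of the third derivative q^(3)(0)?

Differentiate repeatedly and evaluate at the center.
The coefficient of v^3 in the expansion is -1/6, so q′′′(0) = 3! * (-1/6) = -1.

-1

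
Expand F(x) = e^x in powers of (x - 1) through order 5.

e*(x - 1)^5/120 + e*(x - 1)^4/24 + e*(x - 1)^3/6 + e*(x - 1)^2/2 + e*(x - 1) + e

Use the known series and substitute for the argument.
[(x - 1)^0] = e;  [(x - 1)^1] = e;  [(x - 1)^2] = e/2;  [(x - 1)^3] = e/6;  [(x - 1)^4] = e/24;  [(x - 1)^5] = e/120.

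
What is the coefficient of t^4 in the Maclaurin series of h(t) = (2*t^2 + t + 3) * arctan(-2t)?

Multiply each power in the prefactor through the base expansion.
h(0) = 0
h′(0) = -6
h′′(0) = -4
h′′′(0) = 24
h^(4)(0) = 64
Dividing each by k! gives the coefficients c_0, ..., c_4.

8/3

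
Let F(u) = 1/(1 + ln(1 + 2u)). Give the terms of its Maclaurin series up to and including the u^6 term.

26312*u^6/45 - 15*2^(13/14)*3^(45/56)*5^(38/63)*7^(1/126)*u^5 + 176*u^4/3 - 56*u^3/3 + 6*u^2 - 2*u + 1

Let u equal the inner series; expand the outer function in u and truncate.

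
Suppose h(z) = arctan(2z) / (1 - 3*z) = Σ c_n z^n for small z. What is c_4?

46

Use 1/(1 - r) = Σ r^k on the denominator, then take the Cauchy product.
h(0) = 0
h′(0) = 2
h′′(0) = 12
h′′′(0) = 92
h^(4)(0) = 1104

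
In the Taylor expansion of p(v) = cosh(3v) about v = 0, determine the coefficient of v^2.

9/2

p(0) = 1
p′(0) = 0
p′′(0) = 9
So c_2 = p′′(0)/2! = 9/2.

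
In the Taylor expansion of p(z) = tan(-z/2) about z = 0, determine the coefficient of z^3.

p(0) = 0
p′(0) = -1/2
p′′(0) = 0
p′′′(0) = -1/4
Then c_k = p^(k)(0)/k! gives each Taylor coefficient.

-1/24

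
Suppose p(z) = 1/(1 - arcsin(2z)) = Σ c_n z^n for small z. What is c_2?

4

Plug the Maclaurin series of the inner function into that of the outer and collect terms.
p(0) = 1
p′(0) = 2
p′′(0) = 8
The Taylor polynomial is Σ p^(k)(0)/k! · z^k.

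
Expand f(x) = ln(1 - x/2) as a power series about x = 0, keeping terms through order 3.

-x^3/24 - x^2/8 - x/2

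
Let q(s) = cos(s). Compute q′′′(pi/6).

1/2

Compute the successive derivatives at the expansion point and divide by k!.
The coefficient of (s - pi/6)^3 in the expansion is 1/12, so q′′′(pi/6) = 3! * (1/12) = 1/2.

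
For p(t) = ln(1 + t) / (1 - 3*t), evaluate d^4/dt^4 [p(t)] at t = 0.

558

Multiply the numerator's expansion by the denominator's geometric series.
The coefficient of t^4 in the expansion is 93/4, so p^(4)(0) = 4! * (93/4) = 558.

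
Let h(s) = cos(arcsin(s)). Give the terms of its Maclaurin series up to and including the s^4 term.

-s^4/8 - s^2/2 + 1

Plug the Maclaurin series of the inner function into that of the outer and collect terms.
h(0) = 1
h′(0) = 0
h′′(0) = -1
h′′′(0) = 0
h^(4)(0) = -3
The Taylor polynomial is Σ h^(k)(0)/k! · s^k.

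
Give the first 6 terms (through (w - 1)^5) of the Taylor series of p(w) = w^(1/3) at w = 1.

[(w - 1)^0] = 1;  [(w - 1)^1] = 1/3;  [(w - 1)^2] = -1/9;  [(w - 1)^3] = 5/81;  [(w - 1)^4] = -10/243;  [(w - 1)^5] = 22/729.

22*(w - 1)^5/729 - 10*(w - 1)^4/243 + 5*(w - 1)^3/81 - (w - 1)^2/9 + (w - 1)/3 + 1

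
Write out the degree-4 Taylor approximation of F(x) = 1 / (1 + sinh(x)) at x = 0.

4*x^4/3 - 7*x^3/6 + x^2 - x + 1

Use the geometric series for the reciprocal, then substitute.
[x^0] = 1;  [x^1] = -1;  [x^2] = 1;  [x^3] = -7/6;  [x^4] = 4/3.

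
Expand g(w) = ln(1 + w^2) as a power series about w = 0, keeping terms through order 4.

-w^4/2 + w^2

Apply the Taylor formula c_k = f^(k)(a)/k!.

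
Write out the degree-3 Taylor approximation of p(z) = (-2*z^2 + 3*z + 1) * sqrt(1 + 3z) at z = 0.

Distribute the polynomial across the series and collect like powers.
p(0) = 1
p′(0) = 9/2
p′′(0) = 11/4
p′′′(0) = -225/8

-75*z^3/16 + 11*z^2/8 + 9*z/2 + 1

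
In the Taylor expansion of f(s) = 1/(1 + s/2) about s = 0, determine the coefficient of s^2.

1/4

f(0) = 1
f′(0) = -1/2
f′′(0) = 1/2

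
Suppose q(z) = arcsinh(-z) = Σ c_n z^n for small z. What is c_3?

Apply the Taylor formula c_k = f^(k)(a)/k!.
q(0) = 0
q′(0) = -1
q′′(0) = 0
q′′′(0) = 1
Dividing each by k! gives the coefficients c_0, ..., c_3.

1/6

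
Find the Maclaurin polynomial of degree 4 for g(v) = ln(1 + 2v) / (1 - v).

Expand 1/(denominator) as a geometric series and multiply by the numerator's series.
g(0) = 0
g′(0) = 2
g′′(0) = 0
g′′′(0) = 16
g^(4)(0) = -32

-4*v^4/3 + 8*v^3/3 + 2*v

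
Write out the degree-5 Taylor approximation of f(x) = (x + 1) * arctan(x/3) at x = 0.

Multiply each power in the prefactor through the base expansion.

x^5/1215 - x^4/81 - x^3/81 + x^2/3 + x/3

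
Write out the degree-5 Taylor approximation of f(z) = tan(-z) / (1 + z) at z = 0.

Write out both Maclaurin series and multiply, keeping only the needed powers.
f(0) = 0
f′(0) = -1
f′′(0) = 2
f′′′(0) = -8
f^(4)(0) = 32
f^(5)(0) = -176

-22*z^5/15 + 4*z^4/3 - 4*z^3/3 + z^2 - z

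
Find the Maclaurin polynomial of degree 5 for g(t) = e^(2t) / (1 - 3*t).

7099*t^5/15 + 473*t^4/3 + 157*t^3/3 + 17*t^2 + 5*t + 1

Multiply the numerator's expansion by the denominator's geometric series.
g(0) = 1
g′(0) = 5
g′′(0) = 34
g′′′(0) = 314
g^(4)(0) = 3784
g^(5)(0) = 56792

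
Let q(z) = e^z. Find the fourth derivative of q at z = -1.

e^(-1)

From the series, [(z + 1)^4] q = e^(-1)/24; multiply by 4! = 24 to get e^(-1).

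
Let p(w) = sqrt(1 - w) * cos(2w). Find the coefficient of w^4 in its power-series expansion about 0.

337/384

Write out both Maclaurin series and multiply, keeping only the needed powers.
p(0) = 1
p′(0) = -1/2
p′′(0) = -17/4
p′′′(0) = 45/8
p^(4)(0) = 337/16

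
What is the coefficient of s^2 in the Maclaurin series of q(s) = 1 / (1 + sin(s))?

1

Expand as Σ (-1)^k u^k with u equal to the inner function's series.
q(0) = 1
q′(0) = -1
q′′(0) = 2
So c_2 = q′′(0)/2! = 1.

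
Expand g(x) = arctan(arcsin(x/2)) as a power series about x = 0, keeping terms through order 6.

13*x^5/3840 - x^3/48 + x/2

Plug the Maclaurin series of the inner function into that of the outer and collect terms.
g(0) = 0
g′(0) = 1/2
g′′(0) = 0
g′′′(0) = -1/8
g^(4)(0) = 0
g^(5)(0) = 13/32
g^(6)(0) = 0
The Taylor polynomial is Σ g^(k)(0)/k! · x^k.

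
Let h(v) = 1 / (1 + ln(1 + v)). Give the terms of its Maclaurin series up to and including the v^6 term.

3289*v^6/360 - 347*v^5/60 + 11*v^4/3 - 7*v^3/3 + 3*v^2/2 - v + 1

Write 1/(1+u) = 1 - u + u^2 - u^3 + ... and substitute the series for u.
h(0) = 1
h′(0) = -1
h′′(0) = 3
h′′′(0) = -14
h^(4)(0) = 88
h^(5)(0) = -694
h^(6)(0) = 6578
Dividing each by k! gives the coefficients c_0, ..., c_6.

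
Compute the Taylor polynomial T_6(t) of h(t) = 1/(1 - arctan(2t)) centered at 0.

512*t^6/45 + 32*t^5/5 + 16*t^4/3 + 16*t^3/3 + 4*t^2 + 2*t + 1

Plug the Maclaurin series of the inner function into that of the outer and collect terms.
h(0) = 1
h′(0) = 2
h′′(0) = 8
h′′′(0) = 32
h^(4)(0) = 128
h^(5)(0) = 768
h^(6)(0) = 8192
Then c_k = h^(k)(0)/k! gives each Taylor coefficient.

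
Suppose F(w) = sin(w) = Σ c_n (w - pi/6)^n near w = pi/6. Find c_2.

-1/4

Differentiate repeatedly and evaluate at the center.
F(pi/6) = 1/2
F′(pi/6) = sqrt(3)/2
F′′(pi/6) = -1/2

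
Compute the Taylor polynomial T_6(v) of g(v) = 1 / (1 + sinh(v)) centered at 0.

77*v^6/45 - 181*v^5/120 + 4*v^4/3 - 7*v^3/6 + v^2 - v + 1

Expand as Σ (-1)^k u^k with u equal to the inner function's series.
[v^0] = 1;  [v^1] = -1;  [v^2] = 1;  [v^3] = -7/6;  [v^4] = 4/3;  [v^5] = -181/120;  [v^6] = 77/45.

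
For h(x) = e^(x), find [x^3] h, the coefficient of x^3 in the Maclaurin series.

Compute the successive derivatives at the expansion point and divide by k!.
h(0) = 1
h′(0) = 1
h′′(0) = 1
h′′′(0) = 1
So c_3 = h′′′(0)/3! = 1/6.

1/6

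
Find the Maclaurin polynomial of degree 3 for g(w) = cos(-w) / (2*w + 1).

Expand 1/(denominator) as a geometric series and multiply by the numerator's series.

-7*w^3 + 7*w^2/2 - 2*w + 1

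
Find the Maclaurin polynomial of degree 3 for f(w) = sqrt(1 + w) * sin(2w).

-19*w^3/12 + w^2 + 2*w

Take the Cauchy product of the two expansions.
[w^0] = 0;  [w^1] = 2;  [w^2] = 1;  [w^3] = -19/12.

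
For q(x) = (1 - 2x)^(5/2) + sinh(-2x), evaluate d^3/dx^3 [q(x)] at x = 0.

Expand each term separately and add.
The coefficient of x^3 in the expansion is -23/6, so q′′′(0) = 3! * (-23/6) = -23.

-23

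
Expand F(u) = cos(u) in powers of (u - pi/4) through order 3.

sqrt(2)*(u - pi/4)^3/12 - sqrt(2)*(u - pi/4)^2/4 - sqrt(2)*(u - pi/4)/2 + sqrt(2)/2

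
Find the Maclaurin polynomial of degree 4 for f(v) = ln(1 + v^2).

-v^4/2 + v^2

Use the known series and substitute for the argument.
f(0) = 0
f′(0) = 0
f′′(0) = 2
f′′′(0) = 0
f^(4)(0) = -12
The Taylor polynomial is Σ f^(k)(0)/k! · v^k.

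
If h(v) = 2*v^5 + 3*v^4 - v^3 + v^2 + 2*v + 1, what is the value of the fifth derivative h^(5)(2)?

The coefficient of (v - 2)^5 in the expansion is 2, so h^(5)(2) = 5! * (2) = 240.

240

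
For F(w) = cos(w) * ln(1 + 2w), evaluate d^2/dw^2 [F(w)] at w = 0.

Multiply the two series term by term and collect like powers.
The coefficient of w^2 in the expansion is -2, so F′′(0) = 2! * (-2) = -4.

-4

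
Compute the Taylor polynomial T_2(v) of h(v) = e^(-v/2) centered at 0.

v^2/8 - v/2 + 1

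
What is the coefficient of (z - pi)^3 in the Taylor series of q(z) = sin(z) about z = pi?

1/6

q(pi) = 0
q′(pi) = -1
q′′(pi) = 0
q′′′(pi) = 1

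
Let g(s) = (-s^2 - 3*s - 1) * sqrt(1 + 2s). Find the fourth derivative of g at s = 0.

Distribute the polynomial across the series and collect like powers.
The coefficient of s^4 in the expansion is -3/8, so g^(4)(0) = 4! * (-3/8) = -9.

-9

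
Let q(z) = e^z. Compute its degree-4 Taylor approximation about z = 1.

e*(z - 1)^4/24 + e*(z - 1)^3/6 + e*(z - 1)^2/2 + e*(z - 1) + e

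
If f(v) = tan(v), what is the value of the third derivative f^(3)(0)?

2

The coefficient of v^3 in the expansion is 1/3, so f′′′(0) = 3! * (1/3) = 2.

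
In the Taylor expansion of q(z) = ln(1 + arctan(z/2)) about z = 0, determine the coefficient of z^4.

Substitute the inner expansion into the outer series and collect powers.
[z^0] = 0;  [z^1] = 1/2;  [z^2] = -1/8;  [z^3] = 0;  [z^4] = 1/192.

1/192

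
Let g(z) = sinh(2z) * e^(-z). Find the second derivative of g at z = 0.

-4

Expand each factor separately, then convolve coefficients.
From the series, [z^2] g = -2; multiply by 2! = 2 to get -4.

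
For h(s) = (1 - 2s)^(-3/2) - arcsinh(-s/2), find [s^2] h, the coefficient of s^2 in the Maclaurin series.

Combine the two series term by term.
[s^0] = 1;  [s^1] = 7/2;  [s^2] = 15/2.

15/2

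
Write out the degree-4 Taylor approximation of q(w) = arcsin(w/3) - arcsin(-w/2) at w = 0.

Combine the two series term by term.
q(0) = 0
q′(0) = 5/6
q′′(0) = 0
q′′′(0) = 35/216
q^(4)(0) = 0

35*w^3/1296 + 5*w/6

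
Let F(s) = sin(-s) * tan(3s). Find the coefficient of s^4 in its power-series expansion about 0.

-17/2

Expand each factor separately, then convolve coefficients.
F(0) = 0
F′(0) = 0
F′′(0) = -6
F′′′(0) = 0
F^(4)(0) = -204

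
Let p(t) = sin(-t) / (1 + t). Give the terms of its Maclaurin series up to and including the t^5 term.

-101*t^5/120 + 5*t^4/6 - 5*t^3/6 + t^2 - t

Expand each factor separately, then convolve coefficients.
p(0) = 0
p′(0) = -1
p′′(0) = 2
p′′′(0) = -5
p^(4)(0) = 20
p^(5)(0) = -101
Dividing each by k! gives the coefficients c_0, ..., c_5.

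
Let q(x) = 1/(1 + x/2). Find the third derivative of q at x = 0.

Use the known series and substitute for the argument.
The coefficient of x^3 in the expansion is -1/8, so q′′′(0) = 3! * (-1/8) = -3/4.

-3/4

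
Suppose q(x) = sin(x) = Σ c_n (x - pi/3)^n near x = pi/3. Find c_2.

-sqrt(3)/4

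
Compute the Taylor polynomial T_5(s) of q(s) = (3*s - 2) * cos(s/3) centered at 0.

Multiply each power in the prefactor through the base expansion.
[s^0] = -2;  [s^1] = 3;  [s^2] = 1/9;  [s^3] = -1/6;  [s^4] = -1/972;  [s^5] = 1/648.

s^5/648 - s^4/972 - s^3/6 + s^2/9 + 3*s - 2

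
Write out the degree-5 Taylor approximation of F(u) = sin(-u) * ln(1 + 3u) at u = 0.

Multiply the two series term by term and collect like powers.
[u^0] = 0;  [u^1] = 0;  [u^2] = -3;  [u^3] = 9/2;  [u^4] = -17/2;  [u^5] = 39/2.

39*u^5/2 - 17*u^4/2 + 9*u^3/2 - 3*u^2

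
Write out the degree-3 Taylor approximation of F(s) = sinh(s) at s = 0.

s^3/6 + s

[s^0] = 0;  [s^1] = 1;  [s^2] = 0;  [s^3] = 1/6.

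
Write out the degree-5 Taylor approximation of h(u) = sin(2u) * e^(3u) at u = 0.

61*u^5/60 + 5*u^4 + 23*u^3/3 + 6*u^2 + 2*u

Multiply the two series term by term and collect like powers.
[u^0] = 0;  [u^1] = 2;  [u^2] = 6;  [u^3] = 23/3;  [u^4] = 5;  [u^5] = 61/60.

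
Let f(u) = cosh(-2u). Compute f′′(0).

From the series, [u^2] f = 2; multiply by 2! = 2 to get 4.

4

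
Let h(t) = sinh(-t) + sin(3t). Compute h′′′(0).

-28

Expand each term separately and add.
The coefficient of t^3 in the expansion is -14/3, so h′′′(0) = 3! * (-14/3) = -28.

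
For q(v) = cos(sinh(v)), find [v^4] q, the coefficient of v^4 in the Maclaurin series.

-1/8

Substitute the inner expansion into the outer series and collect powers.
q(0) = 1
q′(0) = 0
q′′(0) = -1
q′′′(0) = 0
q^(4)(0) = -3
So c_4 = q^(4)(0)/4! = -1/8.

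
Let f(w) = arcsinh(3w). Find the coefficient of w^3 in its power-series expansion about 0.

-9/2

f(0) = 0
f′(0) = 3
f′′(0) = 0
f′′′(0) = -27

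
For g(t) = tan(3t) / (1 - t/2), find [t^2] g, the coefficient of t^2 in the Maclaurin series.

Expand each factor separately, then convolve coefficients.
g(0) = 0
g′(0) = 3
g′′(0) = 3

3/2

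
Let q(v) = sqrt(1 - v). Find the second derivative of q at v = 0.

From the series, [v^2] q = -1/8; multiply by 2! = 2 to get -1/4.

-1/4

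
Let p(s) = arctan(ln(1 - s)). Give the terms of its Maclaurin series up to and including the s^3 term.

Plug the Maclaurin series of the inner function into that of the outer and collect terms.
p(0) = 0
p′(0) = -1
p′′(0) = -1
p′′′(0) = 0
The Taylor polynomial is Σ p^(k)(0)/k! · s^k.

-s^2/2 - s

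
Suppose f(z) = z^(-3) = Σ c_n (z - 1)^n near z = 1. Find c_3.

-10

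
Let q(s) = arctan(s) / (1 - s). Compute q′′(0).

Take the Cauchy product of the two expansions.
From the series, [s^2] q = 1; multiply by 2! = 2 to get 2.

2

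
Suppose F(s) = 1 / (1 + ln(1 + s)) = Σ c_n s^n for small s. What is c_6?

3289/360

Use the geometric series for the reciprocal, then substitute.
F(0) = 1
F′(0) = -1
F′′(0) = 3
F′′′(0) = -14
F^(4)(0) = 88
F^(5)(0) = -694
F^(6)(0) = 6578
So c_6 = F^(6)(0)/6! = 3289/360.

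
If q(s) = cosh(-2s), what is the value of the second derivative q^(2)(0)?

Compute the successive derivatives at the expansion point and divide by k!.
The coefficient of s^2 in the expansion is 2, so q′′(0) = 2! * (2) = 4.

4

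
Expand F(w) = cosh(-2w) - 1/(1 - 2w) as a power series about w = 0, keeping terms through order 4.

Combine the two series term by term.
[w^0] = 0;  [w^1] = -2;  [w^2] = -2;  [w^3] = -8;  [w^4] = -46/3.

-46*w^4/3 - 8*w^3 - 2*w^2 - 2*w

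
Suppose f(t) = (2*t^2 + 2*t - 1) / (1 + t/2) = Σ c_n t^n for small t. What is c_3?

-3/8

Multiply each power in the prefactor through the base expansion.
f(0) = -1
f′(0) = 5/2
f′′(0) = 3/2
f′′′(0) = -9/4
So c_3 = f′′′(0)/3! = -3/8.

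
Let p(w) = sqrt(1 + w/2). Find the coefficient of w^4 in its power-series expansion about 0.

-5/2048

Differentiate repeatedly and evaluate at the center.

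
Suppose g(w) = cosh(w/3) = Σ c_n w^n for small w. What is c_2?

Compute the successive derivatives at the expansion point and divide by k!.

1/18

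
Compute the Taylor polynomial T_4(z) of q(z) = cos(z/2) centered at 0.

q(0) = 1
q′(0) = 0
q′′(0) = -1/4
q′′′(0) = 0
q^(4)(0) = 1/16
Dividing each by k! gives the coefficients c_0, ..., c_4.

z^4/384 - z^2/8 + 1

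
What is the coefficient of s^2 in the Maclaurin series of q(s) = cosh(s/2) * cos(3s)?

Multiply the two series term by term and collect like powers.
[s^0] = 1;  [s^1] = 0;  [s^2] = -35/8.

-35/8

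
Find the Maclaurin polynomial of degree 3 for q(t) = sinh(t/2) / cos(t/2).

t^3/12 + t/2

Divide the numerator series by the denominator series (power-series long division).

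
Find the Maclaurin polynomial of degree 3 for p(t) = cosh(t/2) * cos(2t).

Take the Cauchy product of the two expansions.
p(0) = 1
p′(0) = 0
p′′(0) = -15/4
p′′′(0) = 0
Then c_k = p^(k)(0)/k! gives each Taylor coefficient.

1 - 15*t^2/8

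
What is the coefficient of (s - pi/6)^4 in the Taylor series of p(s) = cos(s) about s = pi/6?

sqrt(3)/48

[(s - pi/6)^0] = sqrt(3)/2;  [(s - pi/6)^1] = -1/2;  [(s - pi/6)^2] = -sqrt(3)/4;  [(s - pi/6)^3] = 1/12;  [(s - pi/6)^4] = sqrt(3)/48.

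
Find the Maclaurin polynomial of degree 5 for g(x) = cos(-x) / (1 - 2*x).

Multiply the numerator's expansion by the denominator's geometric series.
[x^0] = 1;  [x^1] = 2;  [x^2] = 7/2;  [x^3] = 7;  [x^4] = 337/24;  [x^5] = 337/12.

337*x^5/12 + 337*x^4/24 + 7*x^3 + 7*x^2/2 + 2*x + 1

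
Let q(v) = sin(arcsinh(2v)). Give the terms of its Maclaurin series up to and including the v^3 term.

Plug the Maclaurin series of the inner function into that of the outer and collect terms.
q(0) = 0
q′(0) = 2
q′′(0) = 0
q′′′(0) = -16

-8*v^3/3 + 2*v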